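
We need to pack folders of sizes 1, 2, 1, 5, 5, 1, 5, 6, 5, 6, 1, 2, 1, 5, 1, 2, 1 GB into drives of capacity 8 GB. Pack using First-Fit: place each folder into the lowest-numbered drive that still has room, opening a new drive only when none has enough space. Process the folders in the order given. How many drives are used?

8

Put 1 GB in drive 1; 7 GB remain.
Put 2 GB in drive 1; 5 GB remain.
Put 1 GB in drive 1; 4 GB remain.
Put 5 GB in drive 2; 3 GB remain.
Put 5 GB in drive 3; 3 GB remain.
Put 1 GB in drive 1; 3 GB remain.
Put 5 GB in drive 4; 3 GB remain.
Put 6 GB in drive 5; 2 GB remain.
Put 5 GB in drive 6; 3 GB remain.
Put 6 GB in drive 7; 2 GB remain.
Put 1 GB in drive 1; 2 GB remain.
Put 2 GB in drive 1; 0 GB remain.
Put 1 GB in drive 2; 2 GB remain.
Put 5 GB in drive 8; 3 GB remain.
Put 1 GB in drive 2; 1 GB remain.
Put 2 GB in drive 3; 1 GB remain.
Put 1 GB in drive 2; 0 GB remain.
Final drives: [1,2,1,1,1,2] [5,1,1,1] [5,2] [5] [6] [5] [6] [5].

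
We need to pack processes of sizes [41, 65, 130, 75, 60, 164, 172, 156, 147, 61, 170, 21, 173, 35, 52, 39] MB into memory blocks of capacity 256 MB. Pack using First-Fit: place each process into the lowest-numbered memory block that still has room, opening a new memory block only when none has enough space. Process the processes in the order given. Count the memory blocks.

8

41 MB → memory block 1 (remaining 215 MB)
65 MB → memory block 1 (remaining 150 MB)
130 MB → memory block 1 (remaining 20 MB)
75 MB → memory block 2 (remaining 181 MB)
60 MB → memory block 2 (remaining 121 MB)
164 MB → memory block 3 (remaining 92 MB)
172 MB → memory block 4 (remaining 84 MB)
156 MB → memory block 5 (remaining 100 MB)
147 MB → memory block 6 (remaining 109 MB)
61 MB → memory block 2 (remaining 60 MB)
170 MB → memory block 7 (remaining 86 MB)
21 MB → memory block 2 (remaining 39 MB)
173 MB → memory block 8 (remaining 83 MB)
35 MB → memory block 2 (remaining 4 MB)
52 MB → memory block 3 (remaining 40 MB)
39 MB → memory block 3 (remaining 1 MB)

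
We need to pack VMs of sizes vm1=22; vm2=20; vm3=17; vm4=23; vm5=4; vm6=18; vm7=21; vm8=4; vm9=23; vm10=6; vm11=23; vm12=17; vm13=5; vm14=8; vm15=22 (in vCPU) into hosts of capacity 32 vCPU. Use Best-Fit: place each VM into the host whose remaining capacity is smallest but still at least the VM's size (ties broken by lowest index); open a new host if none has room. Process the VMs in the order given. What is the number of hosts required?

vm1 (22 vCPU) → host 1 (remaining 10 vCPU)
vm2 (20 vCPU) → host 2 (remaining 12 vCPU)
vm3 (17 vCPU) → host 3 (remaining 15 vCPU)
vm4 (23 vCPU) → host 4 (remaining 9 vCPU)
vm5 (4 vCPU) → host 4 (remaining 5 vCPU)
vm6 (18 vCPU) → host 5 (remaining 14 vCPU)
vm7 (21 vCPU) → host 6 (remaining 11 vCPU)
vm8 (4 vCPU) → host 4 (remaining 1 vCPU)
vm9 (23 vCPU) → host 7 (remaining 9 vCPU)
vm10 (6 vCPU) → host 7 (remaining 3 vCPU)
vm11 (23 vCPU) → host 8 (remaining 9 vCPU)
vm12 (17 vCPU) → host 9 (remaining 15 vCPU)
vm13 (5 vCPU) → host 8 (remaining 4 vCPU)
vm14 (8 vCPU) → host 1 (remaining 2 vCPU)
vm15 (22 vCPU) → host 10 (remaining 10 vCPU)

10 hosts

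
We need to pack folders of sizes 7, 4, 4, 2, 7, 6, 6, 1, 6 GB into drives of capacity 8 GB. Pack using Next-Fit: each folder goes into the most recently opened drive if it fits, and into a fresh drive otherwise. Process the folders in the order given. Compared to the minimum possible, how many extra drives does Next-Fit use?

1

Next-Fit: [7] [4,4] [2] [7] [6] [6,1] [6] → 7 drives.
Total size 43 GB; any packing needs at least ⌈43/8⌉ = 6 drives.
An optimal packing achieves that bound: [7,1] [7] [6,2] [6] [6] [4,4] → 6 drives.
Excess: 7 − 6 = 1.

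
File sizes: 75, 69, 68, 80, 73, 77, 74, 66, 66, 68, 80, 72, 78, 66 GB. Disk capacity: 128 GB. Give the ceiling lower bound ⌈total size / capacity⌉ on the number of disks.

8

Total size = 75 + 69 + 68 + 80 + 73 + 77 + 74 + 66 + 66 + 68 + 80 + 72 + 78 + 66 = 1012 GB.
⌈1012 / 128⌉ = 8.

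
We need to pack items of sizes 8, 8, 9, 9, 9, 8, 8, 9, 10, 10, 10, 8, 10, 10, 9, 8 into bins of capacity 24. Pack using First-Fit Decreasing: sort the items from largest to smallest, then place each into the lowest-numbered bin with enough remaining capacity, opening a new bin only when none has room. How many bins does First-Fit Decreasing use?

Sorted descending: 10, 10, 10, 10, 10, 9, 9, 9, 9, 9, 8, 8, 8, 8, 8, 8.
10 → bin 1 (remaining 14)
10 → bin 1 (remaining 4)
10 → bin 2 (remaining 14)
10 → bin 2 (remaining 4)
10 → bin 3 (remaining 14)
9 → bin 3 (remaining 5)
9 → bin 4 (remaining 15)
9 → bin 4 (remaining 6)
9 → bin 5 (remaining 15)
9 → bin 5 (remaining 6)
8 → bin 6 (remaining 16)
8 → bin 6 (remaining 8)
8 → bin 6 (remaining 0)
8 → bin 7 (remaining 16)
8 → bin 7 (remaining 8)
8 → bin 7 (remaining 0)
Final bins: [10,10] [10,10] [10,9] [9,9] [9,9] [8,8,8] [8,8,8].

7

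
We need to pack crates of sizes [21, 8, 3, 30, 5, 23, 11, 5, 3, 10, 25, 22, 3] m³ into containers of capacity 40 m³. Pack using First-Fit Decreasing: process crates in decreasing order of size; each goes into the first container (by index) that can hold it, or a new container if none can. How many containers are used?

Sorted descending: 30, 25, 23, 22, 21, 11, 10, 8, 5, 5, 3, 3, 3.
Put 30 m³ in container 1; 10 m³ remain.
Put 25 m³ in container 2; 15 m³ remain.
Put 23 m³ in container 3; 17 m³ remain.
Put 22 m³ in container 4; 18 m³ remain.
Put 21 m³ in container 5; 19 m³ remain.
Put 11 m³ in container 2; 4 m³ remain.
Put 10 m³ in container 1; 0 m³ remain.
Put 8 m³ in container 3; 9 m³ remain.
Put 5 m³ in container 3; 4 m³ remain.
Put 5 m³ in container 4; 13 m³ remain.
Put 3 m³ in container 2; 1 m³ remain.
Put 3 m³ in container 3; 1 m³ remain.
Put 3 m³ in container 4; 10 m³ remain.

5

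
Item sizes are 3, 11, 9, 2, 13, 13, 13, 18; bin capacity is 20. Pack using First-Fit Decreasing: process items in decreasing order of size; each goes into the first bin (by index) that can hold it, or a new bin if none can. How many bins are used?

Sorted descending: 18, 13, 13, 13, 11, 9, 3, 2.
18 → bin 1 (remaining 2)
13 → bin 2 (remaining 7)
13 → bin 3 (remaining 7)
13 → bin 4 (remaining 7)
11 → bin 5 (remaining 9)
9 → bin 5 (remaining 0)
3 → bin 2 (remaining 4)
2 → bin 1 (remaining 0)
Final bins: [18,2] [13,3] [13] [13] [11,9].

5 bins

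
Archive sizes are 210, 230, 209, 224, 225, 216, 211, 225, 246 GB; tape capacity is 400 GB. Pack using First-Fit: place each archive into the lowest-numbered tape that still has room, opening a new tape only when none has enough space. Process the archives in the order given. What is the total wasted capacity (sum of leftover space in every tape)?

1604

210 GB → tape 1 (remaining 190 GB)
230 GB → tape 2 (remaining 170 GB)
209 GB → tape 3 (remaining 191 GB)
224 GB → tape 4 (remaining 176 GB)
225 GB → tape 5 (remaining 175 GB)
216 GB → tape 6 (remaining 184 GB)
211 GB → tape 7 (remaining 189 GB)
225 GB → tape 8 (remaining 175 GB)
246 GB → tape 9 (remaining 154 GB)
9 tapes × 400 GB = 3600 GB; used 1996 GB; unused 1604 GB.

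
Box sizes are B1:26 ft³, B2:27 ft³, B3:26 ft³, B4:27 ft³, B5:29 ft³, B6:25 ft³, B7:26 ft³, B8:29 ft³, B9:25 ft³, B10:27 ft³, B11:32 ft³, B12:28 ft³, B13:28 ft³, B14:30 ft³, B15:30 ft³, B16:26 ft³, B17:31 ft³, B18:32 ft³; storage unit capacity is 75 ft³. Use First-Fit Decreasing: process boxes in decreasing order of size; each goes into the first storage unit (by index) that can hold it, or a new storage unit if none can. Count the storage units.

9

Sorted descending: 32, 32, 31, 30, 30, 29, 29, 28, 28, 27, 27, 27, 26, 26, 26, 26, 25, 25.
32 ft³ → storage unit 1 (remaining 43 ft³)
32 ft³ → storage unit 1 (remaining 11 ft³)
31 ft³ → storage unit 2 (remaining 44 ft³)
30 ft³ → storage unit 2 (remaining 14 ft³)
30 ft³ → storage unit 3 (remaining 45 ft³)
29 ft³ → storage unit 3 (remaining 16 ft³)
29 ft³ → storage unit 4 (remaining 46 ft³)
28 ft³ → storage unit 4 (remaining 18 ft³)
28 ft³ → storage unit 5 (remaining 47 ft³)
27 ft³ → storage unit 5 (remaining 20 ft³)
27 ft³ → storage unit 6 (remaining 48 ft³)
27 ft³ → storage unit 6 (remaining 21 ft³)
26 ft³ → storage unit 7 (remaining 49 ft³)
26 ft³ → storage unit 7 (remaining 23 ft³)
26 ft³ → storage unit 8 (remaining 49 ft³)
26 ft³ → storage unit 8 (remaining 23 ft³)
25 ft³ → storage unit 9 (remaining 50 ft³)
25 ft³ → storage unit 9 (remaining 25 ft³)
Final storage units: [32,32] [31,30] [30,29] [29,28] [28,27] [27,27] [26,26] [26,26] [25,25].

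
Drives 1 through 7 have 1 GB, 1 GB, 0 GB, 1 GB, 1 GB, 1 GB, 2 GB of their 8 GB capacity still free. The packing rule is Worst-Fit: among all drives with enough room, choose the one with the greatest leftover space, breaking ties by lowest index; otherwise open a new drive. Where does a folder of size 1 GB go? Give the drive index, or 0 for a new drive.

7

Drives with room: drive 1 (1 GB), drive 2 (1 GB), drive 4 (1 GB), drive 5 (1 GB), drive 6 (1 GB), drive 7 (2 GB).
Most room is drive 7 with 2 GB free.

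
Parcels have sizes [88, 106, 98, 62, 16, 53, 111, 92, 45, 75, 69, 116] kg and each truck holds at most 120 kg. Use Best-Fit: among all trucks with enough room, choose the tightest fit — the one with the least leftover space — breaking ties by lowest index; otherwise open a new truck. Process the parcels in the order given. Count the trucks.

truck 1: place 88 kg, 32 kg left
truck 2: place 106 kg, 14 kg left
truck 3: place 98 kg, 22 kg left
truck 4: place 62 kg, 58 kg left
truck 3: place 16 kg, 6 kg left
truck 4: place 53 kg, 5 kg left
truck 5: place 111 kg, 9 kg left
truck 6: place 92 kg, 28 kg left
truck 7: place 45 kg, 75 kg left
truck 7: place 75 kg, 0 kg left
truck 8: place 69 kg, 51 kg left
truck 9: place 116 kg, 4 kg left
Final trucks: [88] [106] [98,16] [62,53] [111] [92] [45,75] [69] [116].

9 trucks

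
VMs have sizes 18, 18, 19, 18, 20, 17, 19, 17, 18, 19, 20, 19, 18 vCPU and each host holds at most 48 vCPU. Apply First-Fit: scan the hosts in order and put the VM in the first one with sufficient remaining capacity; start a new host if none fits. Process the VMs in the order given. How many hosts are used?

18 vCPU → host 1 (remaining 30 vCPU)
18 vCPU → host 1 (remaining 12 vCPU)
19 vCPU → host 2 (remaining 29 vCPU)
18 vCPU → host 2 (remaining 11 vCPU)
20 vCPU → host 3 (remaining 28 vCPU)
17 vCPU → host 3 (remaining 11 vCPU)
19 vCPU → host 4 (remaining 29 vCPU)
17 vCPU → host 4 (remaining 12 vCPU)
18 vCPU → host 5 (remaining 30 vCPU)
19 vCPU → host 5 (remaining 11 vCPU)
20 vCPU → host 6 (remaining 28 vCPU)
19 vCPU → host 6 (remaining 9 vCPU)
18 vCPU → host 7 (remaining 30 vCPU)

7 hosts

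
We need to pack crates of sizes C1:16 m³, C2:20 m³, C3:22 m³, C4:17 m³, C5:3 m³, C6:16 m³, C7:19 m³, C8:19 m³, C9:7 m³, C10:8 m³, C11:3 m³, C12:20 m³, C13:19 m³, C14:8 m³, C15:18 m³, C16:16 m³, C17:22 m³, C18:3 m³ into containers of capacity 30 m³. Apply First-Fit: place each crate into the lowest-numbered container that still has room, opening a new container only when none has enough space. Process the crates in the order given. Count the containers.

12

C1 (16 m³) → container 1 (remaining 14 m³)
C2 (20 m³) → container 2 (remaining 10 m³)
C3 (22 m³) → container 3 (remaining 8 m³)
C4 (17 m³) → container 4 (remaining 13 m³)
C5 (3 m³) → container 1 (remaining 11 m³)
C6 (16 m³) → container 5 (remaining 14 m³)
C7 (19 m³) → container 6 (remaining 11 m³)
C8 (19 m³) → container 7 (remaining 11 m³)
C9 (7 m³) → container 1 (remaining 4 m³)
C10 (8 m³) → container 2 (remaining 2 m³)
C11 (3 m³) → container 1 (remaining 1 m³)
C12 (20 m³) → container 8 (remaining 10 m³)
C13 (19 m³) → container 9 (remaining 11 m³)
C14 (8 m³) → container 3 (remaining 0 m³)
C15 (18 m³) → container 10 (remaining 12 m³)
C16 (16 m³) → container 11 (remaining 14 m³)
C17 (22 m³) → container 12 (remaining 8 m³)
C18 (3 m³) → container 4 (remaining 10 m³)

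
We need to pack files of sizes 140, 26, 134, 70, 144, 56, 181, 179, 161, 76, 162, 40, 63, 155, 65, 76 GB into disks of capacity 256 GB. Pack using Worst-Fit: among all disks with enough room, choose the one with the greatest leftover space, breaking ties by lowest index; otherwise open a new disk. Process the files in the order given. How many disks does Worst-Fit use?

140 GB → disk 1 (remaining 116 GB)
26 GB → disk 1 (remaining 90 GB)
134 GB → disk 2 (remaining 122 GB)
70 GB → disk 2 (remaining 52 GB)
144 GB → disk 3 (remaining 112 GB)
56 GB → disk 3 (remaining 56 GB)
181 GB → disk 4 (remaining 75 GB)
179 GB → disk 5 (remaining 77 GB)
161 GB → disk 6 (remaining 95 GB)
76 GB → disk 6 (remaining 19 GB)
162 GB → disk 7 (remaining 94 GB)
40 GB → disk 7 (remaining 54 GB)
63 GB → disk 1 (remaining 27 GB)
155 GB → disk 8 (remaining 101 GB)
65 GB → disk 8 (remaining 36 GB)
76 GB → disk 5 (remaining 1 GB)
Final disks: [140,26,63] [134,70] [144,56] [181] [179,76] [161,76] [162,40] [155,65].

8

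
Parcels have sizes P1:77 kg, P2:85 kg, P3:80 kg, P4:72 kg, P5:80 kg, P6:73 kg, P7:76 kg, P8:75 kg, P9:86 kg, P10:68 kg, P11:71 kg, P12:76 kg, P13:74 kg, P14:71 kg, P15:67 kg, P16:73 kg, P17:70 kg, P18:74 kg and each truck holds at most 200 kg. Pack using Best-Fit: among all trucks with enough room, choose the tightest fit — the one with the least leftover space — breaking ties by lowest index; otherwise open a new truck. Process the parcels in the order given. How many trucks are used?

P1 (77 kg) → truck 1 (remaining 123 kg)
P2 (85 kg) → truck 1 (remaining 38 kg)
P3 (80 kg) → truck 2 (remaining 120 kg)
P4 (72 kg) → truck 2 (remaining 48 kg)
P5 (80 kg) → truck 3 (remaining 120 kg)
P6 (73 kg) → truck 3 (remaining 47 kg)
P7 (76 kg) → truck 4 (remaining 124 kg)
P8 (75 kg) → truck 4 (remaining 49 kg)
P9 (86 kg) → truck 5 (remaining 114 kg)
P10 (68 kg) → truck 5 (remaining 46 kg)
P11 (71 kg) → truck 6 (remaining 129 kg)
P12 (76 kg) → truck 6 (remaining 53 kg)
P13 (74 kg) → truck 7 (remaining 126 kg)
P14 (71 kg) → truck 7 (remaining 55 kg)
P15 (67 kg) → truck 8 (remaining 133 kg)
P16 (73 kg) → truck 8 (remaining 60 kg)
P17 (70 kg) → truck 9 (remaining 130 kg)
P18 (74 kg) → truck 9 (remaining 56 kg)

9 trucks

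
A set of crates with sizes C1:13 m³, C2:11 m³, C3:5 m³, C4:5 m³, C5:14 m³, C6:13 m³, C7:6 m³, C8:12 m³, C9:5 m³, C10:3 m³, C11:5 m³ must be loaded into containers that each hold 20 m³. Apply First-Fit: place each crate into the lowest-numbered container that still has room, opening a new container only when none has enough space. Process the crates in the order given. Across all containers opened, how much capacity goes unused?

C1 (13 m³) → container 1 (remaining 7 m³)
C2 (11 m³) → container 2 (remaining 9 m³)
C3 (5 m³) → container 1 (remaining 2 m³)
C4 (5 m³) → container 2 (remaining 4 m³)
C5 (14 m³) → container 3 (remaining 6 m³)
C6 (13 m³) → container 4 (remaining 7 m³)
C7 (6 m³) → container 3 (remaining 0 m³)
C8 (12 m³) → container 5 (remaining 8 m³)
C9 (5 m³) → container 4 (remaining 2 m³)
C10 (3 m³) → container 2 (remaining 1 m³)
C11 (5 m³) → container 5 (remaining 3 m³)
5 containers × 20 m³ = 100 m³; used 92 m³; unused 8 m³.

8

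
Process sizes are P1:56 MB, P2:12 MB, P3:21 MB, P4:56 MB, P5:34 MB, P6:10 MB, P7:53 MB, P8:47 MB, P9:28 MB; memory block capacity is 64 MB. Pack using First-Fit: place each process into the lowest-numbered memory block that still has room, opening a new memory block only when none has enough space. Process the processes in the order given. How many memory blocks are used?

Put P1 (56 MB) in memory block 1; 8 MB remain.
Put P2 (12 MB) in memory block 2; 52 MB remain.
Put P3 (21 MB) in memory block 2; 31 MB remain.
Put P4 (56 MB) in memory block 3; 8 MB remain.
Put P5 (34 MB) in memory block 4; 30 MB remain.
Put P6 (10 MB) in memory block 2; 21 MB remain.
Put P7 (53 MB) in memory block 5; 11 MB remain.
Put P8 (47 MB) in memory block 6; 17 MB remain.
Put P9 (28 MB) in memory block 4; 2 MB remain.
Final memory blocks: [56] [12,21,10] [56] [34,28] [53] [47].

6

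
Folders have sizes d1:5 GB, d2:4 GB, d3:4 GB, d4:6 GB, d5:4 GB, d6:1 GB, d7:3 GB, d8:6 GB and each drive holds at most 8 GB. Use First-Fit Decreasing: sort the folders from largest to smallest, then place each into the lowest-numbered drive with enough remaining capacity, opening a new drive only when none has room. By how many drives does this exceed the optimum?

First-Fit Decreasing: [6,1] [6] [5,3] [4,4] [4] → 5 drives.
Total size 33 GB; any packing needs at least ⌈33/8⌉ = 5 drives.
So 5 is already optimal.

0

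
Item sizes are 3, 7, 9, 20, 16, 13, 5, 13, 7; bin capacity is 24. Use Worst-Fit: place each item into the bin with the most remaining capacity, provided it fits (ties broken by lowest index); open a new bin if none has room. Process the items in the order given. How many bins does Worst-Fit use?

bin 1: place 3, 21 left
bin 1: place 7, 14 left
bin 1: place 9, 5 left
bin 2: place 20, 4 left
bin 3: place 16, 8 left
bin 4: place 13, 11 left
bin 4: place 5, 6 left
bin 5: place 13, 11 left
bin 5: place 7, 4 left

5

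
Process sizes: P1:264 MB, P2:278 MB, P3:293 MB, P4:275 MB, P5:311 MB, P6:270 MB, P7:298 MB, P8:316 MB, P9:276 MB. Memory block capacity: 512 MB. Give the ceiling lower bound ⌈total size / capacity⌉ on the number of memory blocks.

6

Total size = 264 + 278 + 293 + 275 + 311 + 270 + 298 + 316 + 276 = 2581 MB.
⌈2581 / 512⌉ = 6.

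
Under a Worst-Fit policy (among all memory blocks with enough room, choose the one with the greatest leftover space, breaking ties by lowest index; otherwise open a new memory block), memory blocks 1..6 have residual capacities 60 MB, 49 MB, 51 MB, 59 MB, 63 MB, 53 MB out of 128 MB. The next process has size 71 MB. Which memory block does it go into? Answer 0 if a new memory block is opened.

No memory block has ≥ 71 MB free, so a new memory block is opened.

0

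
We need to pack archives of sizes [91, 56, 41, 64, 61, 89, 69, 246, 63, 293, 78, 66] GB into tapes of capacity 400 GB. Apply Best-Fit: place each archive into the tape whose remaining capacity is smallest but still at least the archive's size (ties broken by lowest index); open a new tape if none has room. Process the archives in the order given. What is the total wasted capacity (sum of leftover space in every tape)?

383

tape 1: place 91 GB, 309 GB left
tape 1: place 56 GB, 253 GB left
tape 1: place 41 GB, 212 GB left
tape 1: place 64 GB, 148 GB left
tape 1: place 61 GB, 87 GB left
tape 2: place 89 GB, 311 GB left
tape 1: place 69 GB, 18 GB left
tape 2: place 246 GB, 65 GB left
tape 2: place 63 GB, 2 GB left
tape 3: place 293 GB, 107 GB left
tape 3: place 78 GB, 29 GB left
tape 4: place 66 GB, 334 GB left
4 tapes × 400 GB = 1600 GB; used 1217 GB; unused 383 GB.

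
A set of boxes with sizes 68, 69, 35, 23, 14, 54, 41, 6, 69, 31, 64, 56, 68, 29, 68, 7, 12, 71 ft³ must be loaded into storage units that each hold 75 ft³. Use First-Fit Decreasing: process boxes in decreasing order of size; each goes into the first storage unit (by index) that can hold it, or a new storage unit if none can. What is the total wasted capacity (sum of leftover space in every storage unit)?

Sorted descending: 71, 69, 69, 68, 68, 68, 64, 56, 54, 41, 35, 31, 29, 23, 14, 12, 7, 6.
Put 71 ft³ in storage unit 1; 4 ft³ remain.
Put 69 ft³ in storage unit 2; 6 ft³ remain.
Put 69 ft³ in storage unit 3; 6 ft³ remain.
Put 68 ft³ in storage unit 4; 7 ft³ remain.
Put 68 ft³ in storage unit 5; 7 ft³ remain.
Put 68 ft³ in storage unit 6; 7 ft³ remain.
Put 64 ft³ in storage unit 7; 11 ft³ remain.
Put 56 ft³ in storage unit 8; 19 ft³ remain.
Put 54 ft³ in storage unit 9; 21 ft³ remain.
Put 41 ft³ in storage unit 10; 34 ft³ remain.
Put 35 ft³ in storage unit 11; 40 ft³ remain.
Put 31 ft³ in storage unit 10; 3 ft³ remain.
Put 29 ft³ in storage unit 11; 11 ft³ remain.
Put 23 ft³ in storage unit 12; 52 ft³ remain.
Put 14 ft³ in storage unit 8; 5 ft³ remain.
Put 12 ft³ in storage unit 9; 9 ft³ remain.
Put 7 ft³ in storage unit 4; 0 ft³ remain.
Put 6 ft³ in storage unit 2; 0 ft³ remain.
12 storage units × 75 ft³ = 900 ft³; used 785 ft³; unused 115 ft³.

115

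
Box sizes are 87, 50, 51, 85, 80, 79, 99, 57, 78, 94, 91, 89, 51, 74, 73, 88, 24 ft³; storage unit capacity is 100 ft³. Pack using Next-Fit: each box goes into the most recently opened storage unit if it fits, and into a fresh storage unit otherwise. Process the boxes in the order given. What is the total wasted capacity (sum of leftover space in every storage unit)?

Put 87 ft³ in storage unit 1; 13 ft³ remain.
Put 50 ft³ in storage unit 2; 50 ft³ remain.
Put 51 ft³ in storage unit 3; 49 ft³ remain.
Put 85 ft³ in storage unit 4; 15 ft³ remain.
Put 80 ft³ in storage unit 5; 20 ft³ remain.
Put 79 ft³ in storage unit 6; 21 ft³ remain.
Put 99 ft³ in storage unit 7; 1 ft³ remain.
Put 57 ft³ in storage unit 8; 43 ft³ remain.
Put 78 ft³ in storage unit 9; 22 ft³ remain.
Put 94 ft³ in storage unit 10; 6 ft³ remain.
Put 91 ft³ in storage unit 11; 9 ft³ remain.
Put 89 ft³ in storage unit 12; 11 ft³ remain.
Put 51 ft³ in storage unit 13; 49 ft³ remain.
Put 74 ft³ in storage unit 14; 26 ft³ remain.
Put 73 ft³ in storage unit 15; 27 ft³ remain.
Put 88 ft³ in storage unit 16; 12 ft³ remain.
Put 24 ft³ in storage unit 17; 76 ft³ remain.
17 storage units × 100 ft³ = 1700 ft³; used 1250 ft³; unused 450 ft³.

450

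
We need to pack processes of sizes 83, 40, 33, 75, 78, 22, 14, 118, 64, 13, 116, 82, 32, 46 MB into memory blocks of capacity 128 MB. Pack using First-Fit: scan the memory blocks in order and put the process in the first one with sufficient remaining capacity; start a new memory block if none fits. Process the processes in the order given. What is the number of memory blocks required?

memory block 1: place 83 MB, 45 MB left
memory block 1: place 40 MB, 5 MB left
memory block 2: place 33 MB, 95 MB left
memory block 2: place 75 MB, 20 MB left
memory block 3: place 78 MB, 50 MB left
memory block 3: place 22 MB, 28 MB left
memory block 2: place 14 MB, 6 MB left
memory block 4: place 118 MB, 10 MB left
memory block 5: place 64 MB, 64 MB left
memory block 3: place 13 MB, 15 MB left
memory block 6: place 116 MB, 12 MB left
memory block 7: place 82 MB, 46 MB left
memory block 5: place 32 MB, 32 MB left
memory block 7: place 46 MB, 0 MB left
Final memory blocks: [83,40] [33,75,14] [78,22,13] [118] [64,32] [116] [82,46].

7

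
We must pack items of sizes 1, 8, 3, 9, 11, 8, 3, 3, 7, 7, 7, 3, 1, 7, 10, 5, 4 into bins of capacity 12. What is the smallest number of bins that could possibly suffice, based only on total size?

Total size = 1 + 8 + 3 + 9 + 11 + 8 + 3 + 3 + 7 + 7 + 7 + 3 + 1 + 7 + 10 + 5 + 4 = 97.
⌈97 / 12⌉ = 9.

9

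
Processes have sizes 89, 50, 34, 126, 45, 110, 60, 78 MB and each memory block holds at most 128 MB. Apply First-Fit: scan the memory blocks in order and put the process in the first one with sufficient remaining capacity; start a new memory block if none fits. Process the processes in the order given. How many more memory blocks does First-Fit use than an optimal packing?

1

First-Fit: [89,34] [50,45] [126] [110] [60] [78] → 6 memory blocks.
Total size 592 MB; any packing needs at least ⌈592/128⌉ = 5 memory blocks.
An optimal packing achieves that bound: [126] [110] [89,34] [78,50] [60,45] → 5 memory blocks.
Excess: 6 − 5 = 1.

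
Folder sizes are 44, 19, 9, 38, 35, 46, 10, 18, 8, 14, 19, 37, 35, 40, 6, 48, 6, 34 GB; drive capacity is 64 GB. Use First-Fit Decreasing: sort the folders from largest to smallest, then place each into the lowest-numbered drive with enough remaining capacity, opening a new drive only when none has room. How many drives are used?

Sorted descending: 48, 46, 44, 40, 38, 37, 35, 35, 34, 19, 19, 18, 14, 10, 9, 8, 6, 6.
48 GB → drive 1 (remaining 16 GB)
46 GB → drive 2 (remaining 18 GB)
44 GB → drive 3 (remaining 20 GB)
40 GB → drive 4 (remaining 24 GB)
38 GB → drive 5 (remaining 26 GB)
37 GB → drive 6 (remaining 27 GB)
35 GB → drive 7 (remaining 29 GB)
35 GB → drive 8 (remaining 29 GB)
34 GB → drive 9 (remaining 30 GB)
19 GB → drive 3 (remaining 1 GB)
19 GB → drive 4 (remaining 5 GB)
18 GB → drive 2 (remaining 0 GB)
14 GB → drive 1 (remaining 2 GB)
10 GB → drive 5 (remaining 16 GB)
9 GB → drive 5 (remaining 7 GB)
8 GB → drive 6 (remaining 19 GB)
6 GB → drive 5 (remaining 1 GB)
6 GB → drive 6 (remaining 13 GB)
Final drives: [48,14] [46,18] [44,19] [40,19] [38,10,9,6] [37,8,6] [35] [35] [34].

9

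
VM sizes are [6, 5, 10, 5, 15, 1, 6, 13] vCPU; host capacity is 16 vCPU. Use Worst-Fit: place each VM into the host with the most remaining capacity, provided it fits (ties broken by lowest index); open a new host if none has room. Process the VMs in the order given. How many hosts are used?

5 hosts

Put 6 vCPU in host 1; 10 vCPU remain.
Put 5 vCPU in host 1; 5 vCPU remain.
Put 10 vCPU in host 2; 6 vCPU remain.
Put 5 vCPU in host 2; 1 vCPU remain.
Put 15 vCPU in host 3; 1 vCPU remain.
Put 1 vCPU in host 1; 4 vCPU remain.
Put 6 vCPU in host 4; 10 vCPU remain.
Put 13 vCPU in host 5; 3 vCPU remain.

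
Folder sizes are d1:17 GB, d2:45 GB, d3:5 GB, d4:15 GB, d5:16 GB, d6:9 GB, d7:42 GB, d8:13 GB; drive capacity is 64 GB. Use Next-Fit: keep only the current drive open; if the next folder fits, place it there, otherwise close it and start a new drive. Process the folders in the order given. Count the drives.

Put d1 (17 GB) in drive 1; 47 GB remain.
Put d2 (45 GB) in drive 1; 2 GB remain.
Put d3 (5 GB) in drive 2; 59 GB remain.
Put d4 (15 GB) in drive 2; 44 GB remain.
Put d5 (16 GB) in drive 2; 28 GB remain.
Put d6 (9 GB) in drive 2; 19 GB remain.
Put d7 (42 GB) in drive 3; 22 GB remain.
Put d8 (13 GB) in drive 3; 9 GB remain.
Final drives: [17,45] [5,15,16,9] [42,13].

3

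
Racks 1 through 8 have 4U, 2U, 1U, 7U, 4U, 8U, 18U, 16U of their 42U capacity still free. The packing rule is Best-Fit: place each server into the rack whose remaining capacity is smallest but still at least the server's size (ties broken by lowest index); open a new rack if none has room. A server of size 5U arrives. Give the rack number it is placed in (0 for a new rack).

Racks with room: rack 4 (7U), rack 6 (8U), rack 7 (18U), rack 8 (16U).
Tightest fit is rack 4 with 7U free.

4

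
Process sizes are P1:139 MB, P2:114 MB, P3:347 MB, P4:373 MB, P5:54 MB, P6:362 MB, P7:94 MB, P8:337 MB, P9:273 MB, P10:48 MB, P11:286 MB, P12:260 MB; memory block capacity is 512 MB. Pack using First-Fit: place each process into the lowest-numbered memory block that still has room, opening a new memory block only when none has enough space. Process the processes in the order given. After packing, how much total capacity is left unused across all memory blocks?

1409

P1 (139 MB) → memory block 1 (remaining 373 MB)
P2 (114 MB) → memory block 1 (remaining 259 MB)
P3 (347 MB) → memory block 2 (remaining 165 MB)
P4 (373 MB) → memory block 3 (remaining 139 MB)
P5 (54 MB) → memory block 1 (remaining 205 MB)
P6 (362 MB) → memory block 4 (remaining 150 MB)
P7 (94 MB) → memory block 1 (remaining 111 MB)
P8 (337 MB) → memory block 5 (remaining 175 MB)
P9 (273 MB) → memory block 6 (remaining 239 MB)
P10 (48 MB) → memory block 1 (remaining 63 MB)
P11 (286 MB) → memory block 7 (remaining 226 MB)
P12 (260 MB) → memory block 8 (remaining 252 MB)
8 memory blocks × 512 MB = 4096 MB; used 2687 MB; unused 1409 MB.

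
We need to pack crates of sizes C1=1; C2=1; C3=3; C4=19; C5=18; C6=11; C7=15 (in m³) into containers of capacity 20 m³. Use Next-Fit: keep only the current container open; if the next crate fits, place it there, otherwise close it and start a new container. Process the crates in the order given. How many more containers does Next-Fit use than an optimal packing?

Next-Fit: [1,1,3] [19] [18] [11] [15] → 5 containers.
Total size 68 m³; any packing needs at least ⌈68/20⌉ = 4 containers.
An optimal packing achieves that bound: [19,1] [18,1] [15,3] [11] → 4 containers.
Excess: 5 − 4 = 1.

1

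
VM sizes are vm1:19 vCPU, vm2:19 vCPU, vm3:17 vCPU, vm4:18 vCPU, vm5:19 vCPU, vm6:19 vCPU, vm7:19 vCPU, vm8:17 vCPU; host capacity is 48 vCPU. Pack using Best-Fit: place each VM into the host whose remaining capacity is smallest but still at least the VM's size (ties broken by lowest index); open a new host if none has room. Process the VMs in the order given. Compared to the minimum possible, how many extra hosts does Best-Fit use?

Best-Fit: [19,19] [17,18] [19,19] [19,17] → 4 hosts.
Total size 147 vCPU; any packing needs at least ⌈147/48⌉ = 4 hosts.
So 4 is already optimal.

0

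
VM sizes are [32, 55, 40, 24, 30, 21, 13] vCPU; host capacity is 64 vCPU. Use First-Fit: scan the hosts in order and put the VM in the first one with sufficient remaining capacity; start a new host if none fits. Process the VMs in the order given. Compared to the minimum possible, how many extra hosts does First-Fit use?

0

First-Fit: [32,24] [55] [40,21] [30,13] → 4 hosts.
Total size 215 vCPU; any packing needs at least ⌈215/64⌉ = 4 hosts.
So 4 is already optimal.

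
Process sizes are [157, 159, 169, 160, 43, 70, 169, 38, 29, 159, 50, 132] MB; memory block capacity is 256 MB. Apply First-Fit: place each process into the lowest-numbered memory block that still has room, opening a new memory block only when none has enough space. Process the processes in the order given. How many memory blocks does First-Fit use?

7 memory blocks

Put 157 MB in memory block 1; 99 MB remain.
Put 159 MB in memory block 2; 97 MB remain.
Put 169 MB in memory block 3; 87 MB remain.
Put 160 MB in memory block 4; 96 MB remain.
Put 43 MB in memory block 1; 56 MB remain.
Put 70 MB in memory block 2; 27 MB remain.
Put 169 MB in memory block 5; 87 MB remain.
Put 38 MB in memory block 1; 18 MB remain.
Put 29 MB in memory block 3; 58 MB remain.
Put 159 MB in memory block 6; 97 MB remain.
Put 50 MB in memory block 3; 8 MB remain.
Put 132 MB in memory block 7; 124 MB remain.
Final memory blocks: [157,43,38] [159,70] [169,29,50] [160] [169] [159] [132].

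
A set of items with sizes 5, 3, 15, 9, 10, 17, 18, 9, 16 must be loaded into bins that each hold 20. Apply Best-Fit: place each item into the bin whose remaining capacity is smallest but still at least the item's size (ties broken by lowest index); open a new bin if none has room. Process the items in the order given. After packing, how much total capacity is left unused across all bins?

18

Put 5 in bin 1; 15 remain.
Put 3 in bin 1; 12 remain.
Put 15 in bin 2; 5 remain.
Put 9 in bin 1; 3 remain.
Put 10 in bin 3; 10 remain.
Put 17 in bin 4; 3 remain.
Put 18 in bin 5; 2 remain.
Put 9 in bin 3; 1 remain.
Put 16 in bin 6; 4 remain.
6 bins × 20 = 120; used 102; unused 18.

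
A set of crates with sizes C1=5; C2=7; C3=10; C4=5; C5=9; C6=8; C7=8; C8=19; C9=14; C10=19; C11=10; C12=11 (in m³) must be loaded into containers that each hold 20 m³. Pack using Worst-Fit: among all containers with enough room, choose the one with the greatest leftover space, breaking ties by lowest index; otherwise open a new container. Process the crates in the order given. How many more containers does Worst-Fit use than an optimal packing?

1

Worst-Fit: [5,7,8] [10,5] [9,8] [19] [14] [19] [10] [11] → 8 containers.
Total size 125 m³; any packing needs at least ⌈125/20⌉ = 7 containers.
An optimal packing achieves that bound: [19] [19] [14,5] [11,9] [10,10] [8,8] [7,5] → 7 containers.
Excess: 8 − 7 = 1.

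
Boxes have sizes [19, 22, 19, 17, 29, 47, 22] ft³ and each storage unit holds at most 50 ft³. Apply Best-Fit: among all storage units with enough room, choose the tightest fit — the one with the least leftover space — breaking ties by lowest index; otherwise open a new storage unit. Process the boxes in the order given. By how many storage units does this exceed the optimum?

1

Best-Fit: [19,22] [19,17] [29] [47] [22] → 5 storage units.
Total size 175 ft³; any packing needs at least ⌈175/50⌉ = 4 storage units.
An optimal packing achieves that bound: [47] [29,19] [22,22] [19,17] → 4 storage units.
Excess: 5 − 4 = 1.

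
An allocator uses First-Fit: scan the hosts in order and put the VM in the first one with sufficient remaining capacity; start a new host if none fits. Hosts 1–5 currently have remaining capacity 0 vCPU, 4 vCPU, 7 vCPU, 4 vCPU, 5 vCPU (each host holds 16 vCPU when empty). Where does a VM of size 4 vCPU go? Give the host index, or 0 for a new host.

Hosts with room: host 2 (4 vCPU), host 3 (7 vCPU), host 4 (4 vCPU), host 5 (5 vCPU).
The first with room is host 2.

2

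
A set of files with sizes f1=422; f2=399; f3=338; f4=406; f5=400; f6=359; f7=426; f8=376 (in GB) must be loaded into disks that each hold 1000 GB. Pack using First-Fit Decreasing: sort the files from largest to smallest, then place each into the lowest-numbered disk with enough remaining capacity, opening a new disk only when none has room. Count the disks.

Sorted descending: 426, 422, 406, 400, 399, 376, 359, 338.
disk 1: place 426 GB, 574 GB left
disk 1: place 422 GB, 152 GB left
disk 2: place 406 GB, 594 GB left
disk 2: place 400 GB, 194 GB left
disk 3: place 399 GB, 601 GB left
disk 3: place 376 GB, 225 GB left
disk 4: place 359 GB, 641 GB left
disk 4: place 338 GB, 303 GB left

4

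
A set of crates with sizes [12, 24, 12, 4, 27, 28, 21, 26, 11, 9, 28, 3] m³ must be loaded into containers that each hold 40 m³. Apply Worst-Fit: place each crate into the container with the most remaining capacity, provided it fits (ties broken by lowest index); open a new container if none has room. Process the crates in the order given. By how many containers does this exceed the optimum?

Worst-Fit: [12,24] [12,4,21] [27,9] [28,3] [26,11] [28] → 6 containers.
Total size 205 m³; any packing needs at least ⌈205/40⌉ = 6 containers.
So 6 is already optimal.

0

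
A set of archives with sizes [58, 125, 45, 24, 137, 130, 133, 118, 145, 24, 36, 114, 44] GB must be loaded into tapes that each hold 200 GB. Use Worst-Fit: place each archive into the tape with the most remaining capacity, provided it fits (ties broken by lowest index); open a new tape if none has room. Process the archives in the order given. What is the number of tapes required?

7 tapes

Put 58 GB in tape 1; 142 GB remain.
Put 125 GB in tape 1; 17 GB remain.
Put 45 GB in tape 2; 155 GB remain.
Put 24 GB in tape 2; 131 GB remain.
Put 137 GB in tape 3; 63 GB remain.
Put 130 GB in tape 2; 1 GB remain.
Put 133 GB in tape 4; 67 GB remain.
Put 118 GB in tape 5; 82 GB remain.
Put 145 GB in tape 6; 55 GB remain.
Put 24 GB in tape 5; 58 GB remain.
Put 36 GB in tape 4; 31 GB remain.
Put 114 GB in tape 7; 86 GB remain.
Put 44 GB in tape 7; 42 GB remain.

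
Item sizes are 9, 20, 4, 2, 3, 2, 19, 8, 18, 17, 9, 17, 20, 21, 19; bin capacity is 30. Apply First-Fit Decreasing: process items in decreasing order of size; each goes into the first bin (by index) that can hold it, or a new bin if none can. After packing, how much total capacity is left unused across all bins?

Sorted descending: 21, 20, 20, 19, 19, 18, 17, 17, 9, 9, 8, 4, 3, 2, 2.
Put 21 in bin 1; 9 remain.
Put 20 in bin 2; 10 remain.
Put 20 in bin 3; 10 remain.
Put 19 in bin 4; 11 remain.
Put 19 in bin 5; 11 remain.
Put 18 in bin 6; 12 remain.
Put 17 in bin 7; 13 remain.
Put 17 in bin 8; 13 remain.
Put 9 in bin 1; 0 remain.
Put 9 in bin 2; 1 remain.
Put 8 in bin 3; 2 remain.
Put 4 in bin 4; 7 remain.
Put 3 in bin 4; 4 remain.
Put 2 in bin 3; 0 remain.
Put 2 in bin 4; 2 remain.
8 bins × 30 = 240; used 188; unused 52.

52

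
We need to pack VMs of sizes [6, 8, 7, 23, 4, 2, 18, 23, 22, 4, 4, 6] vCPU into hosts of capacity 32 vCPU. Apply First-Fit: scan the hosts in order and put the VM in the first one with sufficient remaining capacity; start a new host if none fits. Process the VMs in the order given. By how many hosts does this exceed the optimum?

First-Fit: [6,8,7,4,2,4] [23,4] [18,6] [23] [22] → 5 hosts.
Total size 127 vCPU; any packing needs at least ⌈127/32⌉ = 4 hosts.
An optimal packing achieves that bound: [23,8] [23,7,2] [22,6,4] [18,6,4,4] → 4 hosts.
Excess: 5 − 4 = 1.

1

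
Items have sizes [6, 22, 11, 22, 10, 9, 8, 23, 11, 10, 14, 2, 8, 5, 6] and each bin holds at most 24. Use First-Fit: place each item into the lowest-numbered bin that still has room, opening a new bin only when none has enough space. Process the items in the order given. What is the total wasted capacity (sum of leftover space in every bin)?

bin 1: place 6, 18 left
bin 2: place 22, 2 left
bin 1: place 11, 7 left
bin 3: place 22, 2 left
bin 4: place 10, 14 left
bin 4: place 9, 5 left
bin 5: place 8, 16 left
bin 6: place 23, 1 left
bin 5: place 11, 5 left
bin 7: place 10, 14 left
bin 7: place 14, 0 left
bin 1: place 2, 5 left
bin 8: place 8, 16 left
bin 1: place 5, 0 left
bin 8: place 6, 10 left
8 bins × 24 = 192; used 167; unused 25.

25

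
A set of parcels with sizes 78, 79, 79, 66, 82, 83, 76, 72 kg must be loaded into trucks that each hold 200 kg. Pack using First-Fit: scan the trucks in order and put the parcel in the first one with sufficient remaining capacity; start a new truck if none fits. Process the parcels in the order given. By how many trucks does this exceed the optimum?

0

First-Fit: [78,79] [79,66] [82,83] [76,72] → 4 trucks.
Total size 615 kg; any packing needs at least ⌈615/200⌉ = 4 trucks.
So 4 is already optimal.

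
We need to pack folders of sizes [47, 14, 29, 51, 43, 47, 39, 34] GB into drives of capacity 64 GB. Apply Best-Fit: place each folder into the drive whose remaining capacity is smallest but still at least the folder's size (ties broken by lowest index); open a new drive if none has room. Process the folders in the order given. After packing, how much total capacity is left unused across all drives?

80

drive 1: place 47 GB, 17 GB left
drive 1: place 14 GB, 3 GB left
drive 2: place 29 GB, 35 GB left
drive 3: place 51 GB, 13 GB left
drive 4: place 43 GB, 21 GB left
drive 5: place 47 GB, 17 GB left
drive 6: place 39 GB, 25 GB left
drive 2: place 34 GB, 1 GB left
6 drives × 64 GB = 384 GB; used 304 GB; unused 80 GB.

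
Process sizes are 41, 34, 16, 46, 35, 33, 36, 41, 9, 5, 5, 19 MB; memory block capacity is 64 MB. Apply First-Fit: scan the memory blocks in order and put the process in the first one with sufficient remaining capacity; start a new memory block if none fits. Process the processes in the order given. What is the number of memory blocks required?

7

memory block 1: place 41 MB, 23 MB left
memory block 2: place 34 MB, 30 MB left
memory block 1: place 16 MB, 7 MB left
memory block 3: place 46 MB, 18 MB left
memory block 4: place 35 MB, 29 MB left
memory block 5: place 33 MB, 31 MB left
memory block 6: place 36 MB, 28 MB left
memory block 7: place 41 MB, 23 MB left
memory block 2: place 9 MB, 21 MB left
memory block 1: place 5 MB, 2 MB left
memory block 2: place 5 MB, 16 MB left
memory block 4: place 19 MB, 10 MB left
Final memory blocks: [41,16,5] [34,9,5] [46] [35,19] [33] [36] [41].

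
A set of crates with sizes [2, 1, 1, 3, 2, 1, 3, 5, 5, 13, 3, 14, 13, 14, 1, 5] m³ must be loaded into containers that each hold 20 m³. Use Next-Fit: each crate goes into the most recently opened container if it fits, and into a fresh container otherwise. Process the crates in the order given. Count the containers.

2 m³ → container 1 (remaining 18 m³)
1 m³ → container 1 (remaining 17 m³)
1 m³ → container 1 (remaining 16 m³)
3 m³ → container 1 (remaining 13 m³)
2 m³ → container 1 (remaining 11 m³)
1 m³ → container 1 (remaining 10 m³)
3 m³ → container 1 (remaining 7 m³)
5 m³ → container 1 (remaining 2 m³)
5 m³ → container 2 (remaining 15 m³)
13 m³ → container 2 (remaining 2 m³)
3 m³ → container 3 (remaining 17 m³)
14 m³ → container 3 (remaining 3 m³)
13 m³ → container 4 (remaining 7 m³)
14 m³ → container 5 (remaining 6 m³)
1 m³ → container 5 (remaining 5 m³)
5 m³ → container 5 (remaining 0 m³)

5 containers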